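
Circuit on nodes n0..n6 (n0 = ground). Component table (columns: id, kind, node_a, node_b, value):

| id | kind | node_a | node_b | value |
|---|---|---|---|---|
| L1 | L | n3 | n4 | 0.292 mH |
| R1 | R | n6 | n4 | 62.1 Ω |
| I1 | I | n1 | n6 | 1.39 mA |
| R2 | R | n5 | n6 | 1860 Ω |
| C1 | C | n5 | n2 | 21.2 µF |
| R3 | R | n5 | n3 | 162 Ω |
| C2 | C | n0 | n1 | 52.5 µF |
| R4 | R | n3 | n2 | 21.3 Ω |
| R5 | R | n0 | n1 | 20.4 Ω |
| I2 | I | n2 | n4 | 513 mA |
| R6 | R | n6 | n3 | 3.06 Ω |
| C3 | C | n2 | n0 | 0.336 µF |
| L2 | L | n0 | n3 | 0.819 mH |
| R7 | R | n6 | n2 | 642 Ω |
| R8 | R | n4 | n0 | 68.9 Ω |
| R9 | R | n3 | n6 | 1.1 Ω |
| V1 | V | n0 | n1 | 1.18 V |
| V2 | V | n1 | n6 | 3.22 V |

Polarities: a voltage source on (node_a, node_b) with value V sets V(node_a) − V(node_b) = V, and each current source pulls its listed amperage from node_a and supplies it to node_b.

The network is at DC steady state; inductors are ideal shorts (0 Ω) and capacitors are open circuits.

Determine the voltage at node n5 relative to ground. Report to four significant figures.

-0.3525 V

Apply KCL at each of the 6 non-ground nodes and solve the resulting linear system.
Node n1: branches {I1, C2, R5, V1, V2} → V_1 = -1.180
Node n2: branches {C1, R4, I2, C3, R7} → V_2 = -10.72
Node n3: branches {L1, R3, R4, R6, L2, R9} → V_3 = 0.000
Node n4: branches {L1, R1, I2, R8} → V_4 = 0.000
Node n5: branches {R2, C1, R3} → V_5 = -0.3525
Node n6: branches {R1, I1, R2, R6, R7, R9, V2} → V_6 = -4.400
Source currents: i(L1)=-0.4421, i(L2)=5.501, i(V1)=-5.559, i(V2)=-5.502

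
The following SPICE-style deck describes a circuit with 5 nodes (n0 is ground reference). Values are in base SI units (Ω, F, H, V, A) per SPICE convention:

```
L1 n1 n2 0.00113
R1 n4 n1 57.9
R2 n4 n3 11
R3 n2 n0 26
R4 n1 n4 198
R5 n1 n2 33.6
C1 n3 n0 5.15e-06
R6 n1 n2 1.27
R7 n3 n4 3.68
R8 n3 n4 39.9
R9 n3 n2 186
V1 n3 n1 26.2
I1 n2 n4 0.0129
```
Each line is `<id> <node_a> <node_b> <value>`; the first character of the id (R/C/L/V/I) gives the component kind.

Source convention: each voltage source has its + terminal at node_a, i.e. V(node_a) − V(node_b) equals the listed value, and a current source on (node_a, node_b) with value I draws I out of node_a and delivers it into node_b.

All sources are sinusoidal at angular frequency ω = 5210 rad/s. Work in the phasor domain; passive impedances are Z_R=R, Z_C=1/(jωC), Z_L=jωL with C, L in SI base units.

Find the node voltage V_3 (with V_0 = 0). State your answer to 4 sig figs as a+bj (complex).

Element admittances at ω=5210 rad/s:
  Y(L1) = 0.000-0.1699j S between n1,n2
  Y(R1) = 0.01727+0.000j S between n4,n1
  Y(R2) = 0.09091+0.000j S between n4,n3
  Y(R3) = 0.03846+0.000j S between n2,n0
  Y(R4) = 0.005051+0.000j S between n1,n4
  Y(R5) = 0.02976+0.000j S between n1,n2
  Y(C1) = 0.000+0.02683j S between n3,n0
  Y(R6) = 0.7874+0.000j S between n1,n2
  Y(R7) = 0.2717+0.000j S between n3,n4
  Y(R8) = 0.02506+0.000j S between n3,n4
  Y(R9) = 0.005376+0.000j S between n3,n2
  V1: constraint V(n3)−V(n1) = 26.2
  I1: injects 0.0129 A into n4 (from n2)
Assemble and solve the 5×5 MNA system:
  V(n1)=-9.169-12.53j  V(n2)=-8.738-11.88j  V(n3)=17.03-12.53j  V(n4)=15.64-12.53j
  i(V1)=-1.015-0.4535j

17.03-12.53j V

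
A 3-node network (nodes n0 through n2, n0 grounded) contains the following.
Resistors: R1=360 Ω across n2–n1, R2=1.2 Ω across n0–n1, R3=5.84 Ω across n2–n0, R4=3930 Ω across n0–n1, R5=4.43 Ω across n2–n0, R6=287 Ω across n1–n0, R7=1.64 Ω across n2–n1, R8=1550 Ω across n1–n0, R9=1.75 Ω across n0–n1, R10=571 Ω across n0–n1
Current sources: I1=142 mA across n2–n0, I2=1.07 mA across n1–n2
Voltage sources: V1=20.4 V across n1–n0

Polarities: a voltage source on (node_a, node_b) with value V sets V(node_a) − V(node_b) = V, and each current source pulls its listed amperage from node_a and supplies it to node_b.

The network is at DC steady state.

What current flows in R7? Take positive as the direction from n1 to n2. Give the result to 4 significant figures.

4.977 A

Element admittances at DC:
  Y(R1) = 0.002778 S between n2,n1
  Y(R2) = 0.8333 S between n0,n1
  Y(R3) = 0.1712 S between n2,n0
  I1: injects 0.142 A into n0 (from n2)
  Y(R4) = 0.0002545 S between n0,n1
  Y(R5) = 0.2257 S between n2,n0
  Y(R6) = 0.003484 S between n1,n0
  Y(R7) = 0.6098 S between n2,n1
  Y(R8) = 0.0006452 S between n1,n0
  Y(R9) = 0.5714 S between n0,n1
  Y(R10) = 0.001751 S between n0,n1
  I2: injects 0.00107 A into n2 (from n1)
  V1: constraint V(n1)−V(n0) = 20.4
Assemble and solve the 3×3 MNA system:
  V(n1)=20.40  V(n2)=12.24
  i(V1)=-33.78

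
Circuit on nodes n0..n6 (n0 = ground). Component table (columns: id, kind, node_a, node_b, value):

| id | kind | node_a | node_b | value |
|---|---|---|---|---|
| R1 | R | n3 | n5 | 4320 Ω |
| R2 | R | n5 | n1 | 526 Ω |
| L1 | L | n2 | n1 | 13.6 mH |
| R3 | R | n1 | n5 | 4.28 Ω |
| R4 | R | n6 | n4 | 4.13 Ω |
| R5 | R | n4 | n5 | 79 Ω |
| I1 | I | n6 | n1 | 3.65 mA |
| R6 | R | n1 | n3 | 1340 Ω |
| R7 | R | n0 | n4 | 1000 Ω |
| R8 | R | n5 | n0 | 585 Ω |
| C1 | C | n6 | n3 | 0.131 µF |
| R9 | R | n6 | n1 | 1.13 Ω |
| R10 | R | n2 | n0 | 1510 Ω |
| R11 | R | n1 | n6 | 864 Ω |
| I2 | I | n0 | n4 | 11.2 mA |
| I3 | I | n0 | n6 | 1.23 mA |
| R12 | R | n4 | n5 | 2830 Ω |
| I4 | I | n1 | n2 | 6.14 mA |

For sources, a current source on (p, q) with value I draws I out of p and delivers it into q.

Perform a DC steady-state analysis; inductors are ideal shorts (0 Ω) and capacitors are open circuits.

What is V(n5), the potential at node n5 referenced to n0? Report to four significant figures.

3.665 V

Element admittances at DC:
  Y(R1) = 0.0002315 S between n3,n5
  Y(R2) = 0.001901 S between n5,n1
  L1: short n2↔n1 (DC inductor)
  Y(R3) = 0.2336 S between n1,n5
  Y(R4) = 0.2421 S between n6,n4
  Y(R5) = 0.01266 S between n4,n5
  I1: injects 0.00365 A into n1 (from n6)
  Y(R6) = 0.0007463 S between n1,n3
  Y(R7) = 0.001000 S between n0,n4
  Y(R8) = 0.001709 S between n5,n0
  Y(C1) = 0.000 S between n6,n3
  Y(R9) = 0.8850 S between n6,n1
  Y(R10) = 0.0006623 S between n2,n0
  Y(R11) = 0.001157 S between n1,n6
  I2: injects 0.0112 A into n4 (from n0)
  I3: injects 0.00123 A into n6 (from n0)
  Y(R12) = 0.0003534 S between n4,n5
  I4: injects 0.00614 A into n2 (from n1)
Assemble and solve the 7×7 MNA system:
  V(n1)=3.689  V(n2)=3.689  V(n3)=3.683  V(n4)=3.722  V(n5)=3.665  V(n6)=3.694
  i(L1)=0.003697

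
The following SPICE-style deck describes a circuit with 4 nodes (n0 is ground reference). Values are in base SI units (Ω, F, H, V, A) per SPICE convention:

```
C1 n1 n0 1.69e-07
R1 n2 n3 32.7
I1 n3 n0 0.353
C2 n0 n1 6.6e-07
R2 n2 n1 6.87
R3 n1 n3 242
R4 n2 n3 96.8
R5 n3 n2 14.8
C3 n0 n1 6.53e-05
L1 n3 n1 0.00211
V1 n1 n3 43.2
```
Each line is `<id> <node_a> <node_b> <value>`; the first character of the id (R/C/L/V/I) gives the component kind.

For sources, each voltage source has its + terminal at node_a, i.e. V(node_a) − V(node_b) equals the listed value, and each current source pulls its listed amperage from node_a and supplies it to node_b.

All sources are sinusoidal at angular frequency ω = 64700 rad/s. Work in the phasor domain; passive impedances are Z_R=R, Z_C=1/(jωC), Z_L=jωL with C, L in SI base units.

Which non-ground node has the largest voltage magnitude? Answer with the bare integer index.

3

Element admittances at ω=64700 rad/s:
  Y(C1) = 0.000+0.01093j S between n1,n0
  Y(R1) = 0.03058+0.000j S between n2,n3
  I1: injects 0.353 A into n0 (from n3)
  Y(C2) = 0.000+0.04270j S between n0,n1
  Y(R2) = 0.1456+0.000j S between n2,n1
  Y(R3) = 0.004132+0.000j S between n1,n3
  Y(R4) = 0.01033+0.000j S between n2,n3
  Y(R5) = 0.06757+0.000j S between n3,n2
  Y(C3) = 0.000+4.225j S between n0,n1
  Y(L1) = 0.000-0.007325j S between n3,n1
  V1: constraint V(n1)−V(n3) = 43.2
Assemble and solve the 4×4 MNA system:
  V(n1)=0.000+0.08250j  V(n2)=-18.45+0.08250j  V(n3)=-43.20+0.08250j
  i(V1)=-2.511+0.3164j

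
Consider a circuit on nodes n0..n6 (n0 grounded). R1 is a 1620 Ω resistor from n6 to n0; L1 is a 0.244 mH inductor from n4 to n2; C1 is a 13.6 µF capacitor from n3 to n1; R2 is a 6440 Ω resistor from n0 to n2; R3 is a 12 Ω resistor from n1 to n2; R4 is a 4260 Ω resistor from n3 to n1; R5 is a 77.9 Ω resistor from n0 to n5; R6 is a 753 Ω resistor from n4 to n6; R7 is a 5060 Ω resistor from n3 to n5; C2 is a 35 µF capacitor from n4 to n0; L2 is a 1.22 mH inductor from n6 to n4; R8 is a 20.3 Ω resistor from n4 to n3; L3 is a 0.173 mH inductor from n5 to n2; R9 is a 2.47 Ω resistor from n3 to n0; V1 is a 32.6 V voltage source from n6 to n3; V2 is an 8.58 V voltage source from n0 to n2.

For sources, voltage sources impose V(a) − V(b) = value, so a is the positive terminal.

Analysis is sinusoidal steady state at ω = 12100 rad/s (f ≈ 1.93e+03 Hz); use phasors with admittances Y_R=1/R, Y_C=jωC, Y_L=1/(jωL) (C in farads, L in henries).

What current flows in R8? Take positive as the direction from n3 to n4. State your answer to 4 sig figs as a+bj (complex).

-0.4752-0.4225j A

MNA unknowns: 6 node voltages V₁..V_6 plus 2 source currents (V1, V2)
R1: Y=0.0006173+0.000j on G[6,0]
L1: Y=0.000-0.3387j on G[4,2]
C1: Y=0.000+0.1646j on G[3,1]
R2: Y=0.0001553+0.000j on G[0,2]
R3: Y=0.08333+0.000j on G[1,2]
R4: Y=0.0002347+0.000j on G[3,1]
R5: Y=0.01284+0.000j on G[0,5]
R6: Y=0.001328+0.000j on G[4,6]
R7: Y=0.0001976+0.000j on G[3,5]
C2: Y=0.000+0.4235j on G[4,0]
L2: Y=0.000-0.06774j on G[6,4]
R8: Y=0.04926+0.000j on G[4,3]
L3: Y=0.000-0.4777j on G[5,2]
R9: Y=0.4049+0.000j on G[3,0]
V1: row V6−V3=32.6, i_V1 at 6,3
V2: row V0−V2=8.58, i_V2 at 0,2
solve → V1=-2.239+6.727j, V2=-8.580+0.000j, V3=1.172+3.521j, V4=10.82+12.10j, V5=-8.575+0.2345j, V6=33.77+3.521j
aux → i_V1=0.5296+1.564j, i_V2=-4.739+6.012j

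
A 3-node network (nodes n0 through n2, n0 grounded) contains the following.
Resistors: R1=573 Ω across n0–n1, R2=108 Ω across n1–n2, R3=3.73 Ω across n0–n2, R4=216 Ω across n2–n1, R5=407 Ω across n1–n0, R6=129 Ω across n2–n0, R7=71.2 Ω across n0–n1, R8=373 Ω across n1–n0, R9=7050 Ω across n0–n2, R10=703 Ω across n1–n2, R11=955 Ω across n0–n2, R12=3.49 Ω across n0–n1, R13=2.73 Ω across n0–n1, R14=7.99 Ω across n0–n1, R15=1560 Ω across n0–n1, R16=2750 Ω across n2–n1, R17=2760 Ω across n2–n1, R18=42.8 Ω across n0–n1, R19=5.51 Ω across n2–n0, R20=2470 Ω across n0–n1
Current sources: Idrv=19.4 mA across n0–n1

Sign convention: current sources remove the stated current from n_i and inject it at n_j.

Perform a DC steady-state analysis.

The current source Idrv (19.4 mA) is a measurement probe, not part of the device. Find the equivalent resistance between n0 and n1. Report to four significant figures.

MNA unknowns: 2 node voltages V₁..V_2
R1: Y=0.001745 on G[0,1]
R2: Y=0.009259 on G[1,2]
R3: Y=0.2681 on G[0,2]
R4: Y=0.004630 on G[2,1]
R5: Y=0.002457 on G[1,0]
R6: Y=0.007752 on G[2,0]
R7: Y=0.01404 on G[0,1]
R8: Y=0.002681 on G[1,0]
R9: Y=0.0001418 on G[0,2]
R10: Y=0.001422 on G[1,2]
R11: Y=0.001047 on G[0,2]
R12: Y=0.2865 on G[0,1]
R13: Y=0.3663 on G[0,1]
R14: Y=0.1252 on G[0,1]
R15: Y=0.0006410 on G[0,1]
R16: Y=0.0003636 on G[2,1]
R17: Y=0.0003623 on G[2,1]
R18: Y=0.02336 on G[0,1]
R19: Y=0.1815 on G[2,0]
R20: Y=0.0004049 on G[0,1]
Idrv: z[0]−=0.0194, z[1]+=0.0194
solve → V1=0.02313, V2=0.0007816

R_eq = 1.192 Ω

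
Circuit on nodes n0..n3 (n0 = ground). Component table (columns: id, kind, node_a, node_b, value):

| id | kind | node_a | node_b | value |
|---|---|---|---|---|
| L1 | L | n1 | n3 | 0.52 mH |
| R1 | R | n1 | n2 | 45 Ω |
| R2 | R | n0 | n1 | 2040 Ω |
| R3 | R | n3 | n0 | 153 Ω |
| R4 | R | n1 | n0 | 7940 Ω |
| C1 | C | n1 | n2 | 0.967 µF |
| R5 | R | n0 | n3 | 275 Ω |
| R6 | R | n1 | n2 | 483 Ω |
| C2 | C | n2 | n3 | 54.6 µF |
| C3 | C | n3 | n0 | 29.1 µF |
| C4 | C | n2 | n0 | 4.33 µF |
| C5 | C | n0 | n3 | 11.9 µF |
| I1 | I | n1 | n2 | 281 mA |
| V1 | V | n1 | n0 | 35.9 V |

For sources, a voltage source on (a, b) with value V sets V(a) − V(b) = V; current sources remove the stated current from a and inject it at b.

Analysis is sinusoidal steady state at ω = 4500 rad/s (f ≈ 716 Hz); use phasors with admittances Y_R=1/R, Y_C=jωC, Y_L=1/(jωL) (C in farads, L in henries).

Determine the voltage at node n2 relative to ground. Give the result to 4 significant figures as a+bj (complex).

MNA unknowns: 3 node voltages V₁..V_3 plus 1 source current (V1)
L1: Y=0.000-0.4274j on G[1,3]
R1: Y=0.02222+0.000j on G[1,2]
R2: Y=0.0004902+0.000j on G[0,1]
R3: Y=0.006536+0.000j on G[3,0]
R4: Y=0.0001259+0.000j on G[1,0]
C1: Y=0.000+0.004352j on G[1,2]
R5: Y=0.003636+0.000j on G[0,3]
R6: Y=0.002070+0.000j on G[1,2]
C2: Y=0.000+0.2457j on G[2,3]
C3: Y=0.000+0.1309j on G[3,0]
C4: Y=0.000+0.01948j on G[2,0]
C5: Y=0.000+0.05355j on G[0,3]
I1: z[1]−=0.281, z[2]+=0.281
V1: row V1−V0=35.9, i_V1 at 1,0
solve → V1=35.90+0.000j, V2=63.04-2.879j, V3=68.23-4.698j
aux → i_V1=-1.639-13.77j

63.04-2.879j V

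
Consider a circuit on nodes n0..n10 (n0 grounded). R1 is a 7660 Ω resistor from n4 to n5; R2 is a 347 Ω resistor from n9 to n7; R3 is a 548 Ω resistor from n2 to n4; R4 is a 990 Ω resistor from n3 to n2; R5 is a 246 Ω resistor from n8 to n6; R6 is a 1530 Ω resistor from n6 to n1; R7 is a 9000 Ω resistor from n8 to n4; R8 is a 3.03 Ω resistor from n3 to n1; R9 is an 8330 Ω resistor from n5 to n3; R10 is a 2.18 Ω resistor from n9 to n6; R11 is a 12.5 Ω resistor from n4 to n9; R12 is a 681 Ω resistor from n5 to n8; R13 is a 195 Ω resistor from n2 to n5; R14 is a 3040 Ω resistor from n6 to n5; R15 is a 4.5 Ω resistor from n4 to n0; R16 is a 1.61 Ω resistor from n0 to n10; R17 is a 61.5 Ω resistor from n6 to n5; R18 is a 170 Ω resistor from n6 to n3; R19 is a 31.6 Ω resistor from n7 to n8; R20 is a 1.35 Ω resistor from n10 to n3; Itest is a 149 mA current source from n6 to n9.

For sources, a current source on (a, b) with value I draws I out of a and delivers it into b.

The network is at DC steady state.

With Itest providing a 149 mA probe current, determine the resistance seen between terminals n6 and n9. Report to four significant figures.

Element admittances at DC:
  Y(R1) = 0.0001305 S between n4,n5
  Y(R2) = 0.002882 S between n9,n7
  Y(R3) = 0.001825 S between n2,n4
  Y(R4) = 0.001010 S between n3,n2
  Y(R5) = 0.004065 S between n8,n6
  Y(R6) = 0.0006536 S between n6,n1
  Y(R7) = 0.0001111 S between n8,n4
  Y(R8) = 0.3300 S between n3,n1
  Y(R9) = 0.0001200 S between n5,n3
  Y(R10) = 0.4587 S between n9,n6
  Y(R11) = 0.08000 S between n4,n9
  Y(R12) = 0.001468 S between n5,n8
  Y(R13) = 0.005128 S between n2,n5
  Y(R14) = 0.0003289 S between n6,n5
  Y(R15) = 0.2222 S between n4,n0
  Y(R16) = 0.6211 S between n0,n10
  Y(R17) = 0.01626 S between n6,n5
  Y(R18) = 0.005882 S between n6,n3
  Y(R19) = 0.03165 S between n7,n8
  Y(R20) = 0.7407 S between n10,n3
  Itest: injects 0.149 A into n9 (from n6)
Assemble and solve the 10×10 MNA system:
  V(n1)=-0.006388  V(n2)=-0.1553  V(n3)=-0.005845  V(n4)=0.008886  V(n5)=-0.2431  V(n6)=-0.2806  V(n7)=-0.1513  V(n8)=-0.1685  V(n9)=0.03797  V(n10)=-0.003179

R_eq = 2.138 Ω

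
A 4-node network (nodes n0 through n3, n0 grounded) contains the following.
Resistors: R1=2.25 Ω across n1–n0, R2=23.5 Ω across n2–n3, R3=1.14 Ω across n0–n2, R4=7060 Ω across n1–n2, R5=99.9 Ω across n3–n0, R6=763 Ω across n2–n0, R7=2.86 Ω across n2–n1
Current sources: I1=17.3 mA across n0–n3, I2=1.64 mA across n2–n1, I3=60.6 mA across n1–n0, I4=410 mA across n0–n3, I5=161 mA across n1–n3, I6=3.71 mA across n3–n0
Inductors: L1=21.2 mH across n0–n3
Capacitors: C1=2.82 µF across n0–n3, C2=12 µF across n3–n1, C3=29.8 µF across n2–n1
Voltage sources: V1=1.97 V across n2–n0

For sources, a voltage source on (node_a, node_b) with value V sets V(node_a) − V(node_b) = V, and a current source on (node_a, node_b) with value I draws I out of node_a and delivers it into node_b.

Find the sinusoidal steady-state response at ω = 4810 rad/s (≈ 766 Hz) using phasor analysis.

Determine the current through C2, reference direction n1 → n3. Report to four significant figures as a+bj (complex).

-0.3457-0.2674j A

Apply KCL at each of the 3 non-ground nodes and solve the resulting linear system.
Node n1: branches {R1, I2, I3, I5, R4, C2, R7, C3} → V_1 = 1.115+0.4911j
Node n2: branches {R2, I2, R3, R4, R6, R7, C3, V1} → V_2 = 1.970+0.000j
Node n3: branches {I1, R2, I4, I5, L1, I6, R5, C1, C2} → V_3 = 5.747-5.498j
Source currents: i(V1)=-1.941-0.1848j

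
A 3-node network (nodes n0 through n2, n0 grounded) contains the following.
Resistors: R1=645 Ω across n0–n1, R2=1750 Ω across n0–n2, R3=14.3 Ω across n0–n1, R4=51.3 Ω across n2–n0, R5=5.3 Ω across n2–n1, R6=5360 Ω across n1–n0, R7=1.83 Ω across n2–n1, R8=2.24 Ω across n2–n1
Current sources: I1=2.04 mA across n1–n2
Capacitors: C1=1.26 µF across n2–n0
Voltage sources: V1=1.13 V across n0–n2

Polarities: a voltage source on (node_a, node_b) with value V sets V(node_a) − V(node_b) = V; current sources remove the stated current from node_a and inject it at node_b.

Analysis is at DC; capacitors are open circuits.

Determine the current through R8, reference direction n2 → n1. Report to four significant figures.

-0.02812 A

MNA unknowns: 2 node voltages V₁..V_2 plus 1 source current (V1)
R1: Y=0.001550 on G[0,1]
R2: Y=0.0005714 on G[0,2]
R3: Y=0.06993 on G[0,1]
R4: Y=0.01949 on G[2,0]
I1: z[1]−=0.00204, z[2]+=0.00204
R5: Y=0.1887 on G[2,1]
R6: Y=0.0001866 on G[1,0]
C1: Y=0.000 on G[2,0]
R7: Y=0.5464 on G[2,1]
R8: Y=0.4464 on G[2,1]
V1: row V0−V2=1.13, i_V1 at 0,2
solve → V1=-1.067, V2=-1.130
aux → i_V1=-0.09914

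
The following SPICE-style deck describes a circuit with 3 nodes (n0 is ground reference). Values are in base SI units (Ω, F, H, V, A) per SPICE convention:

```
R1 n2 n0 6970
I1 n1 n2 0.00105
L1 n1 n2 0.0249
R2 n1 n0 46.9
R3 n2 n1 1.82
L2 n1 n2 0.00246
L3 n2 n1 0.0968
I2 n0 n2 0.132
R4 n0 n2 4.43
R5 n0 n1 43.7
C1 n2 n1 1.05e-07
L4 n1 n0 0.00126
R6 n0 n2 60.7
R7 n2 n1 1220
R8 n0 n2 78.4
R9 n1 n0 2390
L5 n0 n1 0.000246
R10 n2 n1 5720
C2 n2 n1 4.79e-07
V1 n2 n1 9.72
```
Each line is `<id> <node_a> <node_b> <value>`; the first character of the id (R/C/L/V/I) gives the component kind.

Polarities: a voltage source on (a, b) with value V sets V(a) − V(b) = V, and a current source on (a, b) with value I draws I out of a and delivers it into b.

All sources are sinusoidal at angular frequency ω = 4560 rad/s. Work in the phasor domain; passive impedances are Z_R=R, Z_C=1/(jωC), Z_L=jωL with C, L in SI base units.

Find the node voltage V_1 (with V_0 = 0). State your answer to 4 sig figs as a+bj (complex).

-0.5744-2.042j V

Apply KCL at each of the 2 non-ground nodes and solve the resulting linear system.
Node n1: branches {I1, L1, R2, R3, L2, L3, R5, C1, L4, R7, R9, L5, R10, C2, V1} → V_1 = -0.5744-2.042j
Node n2: branches {R1, I1, L1, R3, L2, L3, I2, R4, C1, R6, R7, R8, R10, C2, V1} → V_2 = 9.146-2.042j
Source currents: i(V1)=-7.550+1.469j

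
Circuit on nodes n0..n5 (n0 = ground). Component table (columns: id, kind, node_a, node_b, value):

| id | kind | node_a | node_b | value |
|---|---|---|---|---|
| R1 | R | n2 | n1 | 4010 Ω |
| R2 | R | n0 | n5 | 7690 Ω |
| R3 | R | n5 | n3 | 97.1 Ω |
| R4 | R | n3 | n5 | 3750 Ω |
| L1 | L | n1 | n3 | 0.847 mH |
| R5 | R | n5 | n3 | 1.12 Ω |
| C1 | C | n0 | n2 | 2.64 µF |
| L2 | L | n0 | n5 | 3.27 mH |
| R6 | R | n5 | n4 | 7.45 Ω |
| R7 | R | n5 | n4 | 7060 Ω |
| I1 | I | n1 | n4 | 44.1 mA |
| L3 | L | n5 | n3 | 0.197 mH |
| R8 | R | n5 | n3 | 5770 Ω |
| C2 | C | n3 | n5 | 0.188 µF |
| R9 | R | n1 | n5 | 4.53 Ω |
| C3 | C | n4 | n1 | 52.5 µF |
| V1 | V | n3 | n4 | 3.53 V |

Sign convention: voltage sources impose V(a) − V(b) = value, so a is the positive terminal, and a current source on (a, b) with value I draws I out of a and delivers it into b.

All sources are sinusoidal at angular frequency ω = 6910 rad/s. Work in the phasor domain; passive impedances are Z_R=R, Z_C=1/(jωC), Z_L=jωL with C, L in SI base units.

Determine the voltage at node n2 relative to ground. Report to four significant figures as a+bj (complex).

-0.03545+0.04363j V

MNA unknowns: 5 node voltages V₁..V_5 plus 1 source current (V1)
R1: Y=0.0002494+0.000j on G[2,1]
R2: Y=0.0001300+0.000j on G[0,5]
R3: Y=0.01030+0.000j on G[5,3]
R4: Y=0.0002667+0.000j on G[3,5]
L1: Y=0.000-0.1709j on G[1,3]
R5: Y=0.8929+0.000j on G[5,3]
C1: Y=0.000+0.01824j on G[0,2]
L2: Y=0.000-0.04426j on G[0,5]
R6: Y=0.1342+0.000j on G[5,4]
R7: Y=0.0001416+0.000j on G[5,4]
I1: z[1]−=0.0441, z[4]+=0.0441
L3: Y=0.000-0.7346j on G[5,3]
R8: Y=0.0001733+0.000j on G[5,3]
C2: Y=0.000+0.001299j on G[3,5]
R9: Y=0.2208+0.000j on G[1,5]
C3: Y=0.000+0.3628j on G[4,1]
V1: row V3−V4=3.53, i_V1 at 3,4
solve → V1=-3.227-2.549j, V2=-0.03545+0.04363j, V3=0.4889+0.9204j, V4=-3.041+0.9204j, V5=-0.01456+0.01803j
aux → i_V1=-1.710+0.1888j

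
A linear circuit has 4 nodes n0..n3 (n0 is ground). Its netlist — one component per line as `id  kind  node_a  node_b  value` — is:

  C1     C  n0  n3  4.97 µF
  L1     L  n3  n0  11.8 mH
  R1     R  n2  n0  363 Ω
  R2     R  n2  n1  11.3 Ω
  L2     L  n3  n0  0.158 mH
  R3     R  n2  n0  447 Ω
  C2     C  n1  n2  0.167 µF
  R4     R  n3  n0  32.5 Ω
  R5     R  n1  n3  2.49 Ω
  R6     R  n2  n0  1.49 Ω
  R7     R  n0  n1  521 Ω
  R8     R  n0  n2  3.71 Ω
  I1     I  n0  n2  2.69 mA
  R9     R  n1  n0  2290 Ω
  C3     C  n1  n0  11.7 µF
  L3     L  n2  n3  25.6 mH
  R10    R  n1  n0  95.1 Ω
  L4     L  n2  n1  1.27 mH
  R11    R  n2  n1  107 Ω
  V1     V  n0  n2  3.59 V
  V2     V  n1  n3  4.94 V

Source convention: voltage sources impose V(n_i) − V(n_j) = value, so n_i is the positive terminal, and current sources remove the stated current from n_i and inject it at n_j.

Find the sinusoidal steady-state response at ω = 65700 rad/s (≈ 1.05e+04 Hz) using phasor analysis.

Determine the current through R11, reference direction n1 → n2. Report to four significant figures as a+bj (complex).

0.04372+0.003314j A

Apply KCL at each of the 3 non-ground nodes and solve the resulting linear system.
Node n1: branches {R2, C2, R5, R7, R9, C3, R10, L4, R11, V2} → V_1 = 1.088+0.3546j
Node n2: branches {R1, R2, R3, C2, R6, R8, I1, L3, L4, R11, V1} → V_2 = -3.590+0.000j
Node n3: branches {C1, L1, L2, R4, R5, L3, V2} → V_3 = -3.852+0.3546j
Source currents: i(V1)=-3.856-0.03011j, i(V2)=-2.183-0.8707j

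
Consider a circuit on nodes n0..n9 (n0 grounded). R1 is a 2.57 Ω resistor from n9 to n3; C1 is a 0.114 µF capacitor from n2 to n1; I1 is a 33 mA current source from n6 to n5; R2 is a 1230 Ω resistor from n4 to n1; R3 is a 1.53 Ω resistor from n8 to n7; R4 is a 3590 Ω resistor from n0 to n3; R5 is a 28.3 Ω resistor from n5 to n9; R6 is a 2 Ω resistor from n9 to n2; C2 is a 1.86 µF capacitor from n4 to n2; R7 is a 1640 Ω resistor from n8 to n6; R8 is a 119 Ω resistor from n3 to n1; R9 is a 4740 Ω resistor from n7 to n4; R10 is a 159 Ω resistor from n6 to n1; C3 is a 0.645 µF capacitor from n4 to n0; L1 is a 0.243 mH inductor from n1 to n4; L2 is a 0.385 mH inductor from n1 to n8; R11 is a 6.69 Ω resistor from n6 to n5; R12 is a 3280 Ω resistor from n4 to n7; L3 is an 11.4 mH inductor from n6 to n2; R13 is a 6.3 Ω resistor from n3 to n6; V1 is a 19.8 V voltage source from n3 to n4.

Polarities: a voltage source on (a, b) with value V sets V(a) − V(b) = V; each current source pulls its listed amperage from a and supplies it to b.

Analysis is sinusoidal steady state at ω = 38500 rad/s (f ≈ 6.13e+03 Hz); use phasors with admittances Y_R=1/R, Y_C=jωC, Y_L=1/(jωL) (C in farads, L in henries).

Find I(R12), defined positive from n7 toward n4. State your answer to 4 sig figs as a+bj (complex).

-4.849e-05+0.001022j A

Apply KCL at each of the 9 non-ground nodes and solve the resulting linear system.
Node n1: branches {C1, R2, R8, R10, L1, L2} → V_1 = -0.2208+3.403j
Node n2: branches {C1, R6, C2, L3} → V_2 = 17.75-5.745j
Node n3: branches {R1, R4, R8, R13, V1} → V_3 = 19.80+0.2221j
Node n4: branches {R2, C2, R9, C3, L1, R12, V1} → V_4 = -0.002491+0.2221j
Node n5: branches {I1, R5, R11} → V_5 = 18.97-0.6879j
Node n6: branches {I1, R7, R10, R11, L3, R13} → V_6 = 18.82-0.1319j
Node n7: branches {R3, R9, R12} → V_7 = -0.1615+3.573j
Node n8: branches {R3, R7, L2} → V_8 = -0.1617+3.575j
Node n9: branches {R1, R5, R6} → V_9 = 18.66-3.040j
Source currents: i(V1)=-0.7725-1.299j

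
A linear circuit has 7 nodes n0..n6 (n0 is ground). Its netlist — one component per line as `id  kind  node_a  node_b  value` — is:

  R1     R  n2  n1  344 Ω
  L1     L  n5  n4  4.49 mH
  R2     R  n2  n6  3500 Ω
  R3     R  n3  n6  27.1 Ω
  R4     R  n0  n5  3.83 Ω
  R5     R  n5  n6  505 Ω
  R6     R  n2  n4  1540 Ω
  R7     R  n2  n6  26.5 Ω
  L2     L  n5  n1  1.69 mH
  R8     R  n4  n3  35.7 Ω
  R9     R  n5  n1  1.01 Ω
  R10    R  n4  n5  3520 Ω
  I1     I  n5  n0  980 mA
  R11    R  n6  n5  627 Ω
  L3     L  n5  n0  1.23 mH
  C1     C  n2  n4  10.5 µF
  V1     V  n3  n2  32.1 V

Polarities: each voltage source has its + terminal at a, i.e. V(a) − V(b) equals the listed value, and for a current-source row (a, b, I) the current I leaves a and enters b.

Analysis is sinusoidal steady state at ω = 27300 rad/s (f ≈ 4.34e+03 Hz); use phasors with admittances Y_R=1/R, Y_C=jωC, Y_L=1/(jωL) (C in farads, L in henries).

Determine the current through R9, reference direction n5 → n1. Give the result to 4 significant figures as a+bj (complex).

0.005351+0.005456j A

Element admittances at ω=27300 rad/s:
  Y(R1) = 0.002907+0.000j S between n2,n1
  Y(L1) = 0.000-0.008158j S between n5,n4
  Y(R2) = 0.0002857+0.000j S between n2,n6
  Y(R3) = 0.03690+0.000j S between n3,n6
  Y(R4) = 0.2611+0.000j S between n0,n5
  Y(R5) = 0.001980+0.000j S between n5,n6
  Y(R6) = 0.0006494+0.000j S between n2,n4
  Y(R7) = 0.03774+0.000j S between n2,n6
  Y(L2) = 0.000-0.02167j S between n5,n1
  Y(R8) = 0.02801+0.000j S between n4,n3
  Y(R9) = 0.9901+0.000j S between n5,n1
  Y(R10) = 0.0002841+0.000j S between n4,n5
  I1: injects 0.98 A into n0 (from n5)
  Y(R11) = 0.001595+0.000j S between n6,n5
  Y(L3) = 0.000-0.02978j S between n5,n0
  Y(C1) = 0.000+0.2866j S between n2,n4
  V1: constraint V(n3)−V(n2) = 32.1
Assemble and solve the 7×7 MNA system:
  V(n1)=-3.711-0.4281j  V(n2)=-5.592-2.265j  V(n3)=26.51-2.265j  V(n4)=-5.308-5.520j  V(n5)=-3.705-0.4226j  V(n6)=9.583-2.181j
  i(V1)=-1.516-0.08808j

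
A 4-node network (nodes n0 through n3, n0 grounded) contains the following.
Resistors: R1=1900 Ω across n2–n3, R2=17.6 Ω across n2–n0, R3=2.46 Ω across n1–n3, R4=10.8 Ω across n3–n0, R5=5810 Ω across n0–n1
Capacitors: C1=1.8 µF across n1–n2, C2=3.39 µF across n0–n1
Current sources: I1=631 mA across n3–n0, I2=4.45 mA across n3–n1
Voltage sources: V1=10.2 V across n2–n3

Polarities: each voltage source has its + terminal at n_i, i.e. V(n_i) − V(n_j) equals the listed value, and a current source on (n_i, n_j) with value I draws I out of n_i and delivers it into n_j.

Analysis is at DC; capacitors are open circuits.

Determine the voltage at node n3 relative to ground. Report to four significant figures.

-8.093 V

Apply KCL at each of the 3 non-ground nodes and solve the resulting linear system.
Node n1: branches {C1, I2, C2, R3, R5} → V_1 = -8.078
Node n2: branches {R1, C1, R2, V1} → V_2 = 2.107
Node n3: branches {R1, I1, I2, R3, R4, V1} → V_3 = -8.093
Source currents: i(V1)=-0.1251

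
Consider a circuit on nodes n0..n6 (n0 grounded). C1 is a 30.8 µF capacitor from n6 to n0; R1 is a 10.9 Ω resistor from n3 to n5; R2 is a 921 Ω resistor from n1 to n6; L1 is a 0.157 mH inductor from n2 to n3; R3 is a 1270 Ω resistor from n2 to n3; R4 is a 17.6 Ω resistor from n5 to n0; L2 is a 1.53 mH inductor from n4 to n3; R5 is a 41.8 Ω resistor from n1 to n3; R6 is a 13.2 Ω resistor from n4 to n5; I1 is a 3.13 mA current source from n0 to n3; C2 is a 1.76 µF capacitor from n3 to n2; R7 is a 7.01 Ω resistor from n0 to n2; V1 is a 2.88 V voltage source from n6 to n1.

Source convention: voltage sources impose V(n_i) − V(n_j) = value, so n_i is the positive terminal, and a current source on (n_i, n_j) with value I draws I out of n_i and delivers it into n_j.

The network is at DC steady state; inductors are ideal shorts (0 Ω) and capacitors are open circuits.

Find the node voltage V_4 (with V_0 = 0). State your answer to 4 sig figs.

MNA unknowns: 6 node voltages V₁..V_6 plus 3 source currents (L1, L2, V1)
C1: Y=0.000 on G[6,0]
R1: Y=0.09174 on G[3,5]
R2: Y=0.001086 on G[1,6]
L1: row V2−V3=0, i_L1 at 2,3
R3: Y=0.0007874 on G[2,3]
R4: Y=0.05682 on G[5,0]
L2: row V4−V3=0, i_L2 at 4,3
R5: Y=0.02392 on G[1,3]
R6: Y=0.07576 on G[4,5]
I1: z[0]−=0.00313, z[3]+=0.00313
C2: Y=0.000 on G[3,2]
R7: Y=0.1427 on G[0,2]
V1: row V6−V1=2.88, i_V1 at 6,1
solve → V1=0.01691, V2=0.01691, V3=0.01691, V4=0.01691, V5=0.01263, V6=2.897
aux → i_L1=-0.002412, i_L2=-0.0003245, i_V1=-0.003127

0.01691 V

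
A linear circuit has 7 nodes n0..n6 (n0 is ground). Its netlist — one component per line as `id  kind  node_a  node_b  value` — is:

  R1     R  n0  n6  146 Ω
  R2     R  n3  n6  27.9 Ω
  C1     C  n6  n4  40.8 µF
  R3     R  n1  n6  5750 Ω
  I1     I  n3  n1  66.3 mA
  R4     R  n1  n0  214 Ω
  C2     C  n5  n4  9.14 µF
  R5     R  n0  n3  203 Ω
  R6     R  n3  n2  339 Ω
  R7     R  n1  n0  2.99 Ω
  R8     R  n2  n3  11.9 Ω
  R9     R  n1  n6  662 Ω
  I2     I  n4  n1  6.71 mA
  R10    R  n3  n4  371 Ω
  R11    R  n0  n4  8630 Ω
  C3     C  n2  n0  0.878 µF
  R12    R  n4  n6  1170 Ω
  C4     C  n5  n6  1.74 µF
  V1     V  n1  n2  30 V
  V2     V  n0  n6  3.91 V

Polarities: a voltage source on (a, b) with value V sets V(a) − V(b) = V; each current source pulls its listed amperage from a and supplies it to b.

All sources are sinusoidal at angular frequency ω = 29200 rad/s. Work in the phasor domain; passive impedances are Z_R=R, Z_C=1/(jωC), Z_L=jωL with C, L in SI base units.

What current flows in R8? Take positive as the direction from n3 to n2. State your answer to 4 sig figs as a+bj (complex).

0.6366-0.05376j A

Element admittances at ω=29200 rad/s:
  Y(R1) = 0.006849+0.000j S between n0,n6
  Y(R2) = 0.03584+0.000j S between n3,n6
  Y(C1) = 0.000+1.191j S between n6,n4
  Y(R3) = 0.0001739+0.000j S between n1,n6
  I1: injects 0.0663 A into n1 (from n3)
  Y(R4) = 0.004673+0.000j S between n1,n0
  Y(C2) = 0.000+0.2669j S between n5,n4
  Y(R5) = 0.004926+0.000j S between n0,n3
  Y(R6) = 0.002950+0.000j S between n3,n2
  Y(R7) = 0.3344+0.000j S between n1,n0
  Y(R8) = 0.08403+0.000j S between n2,n3
  Y(R9) = 0.001511+0.000j S between n1,n6
  I2: injects 0.00671 A into n1 (from n4)
  Y(R10) = 0.002695+0.000j S between n3,n4
  Y(R11) = 0.0001159+0.000j S between n0,n4
  Y(C3) = 0.000+0.02564j S between n2,n0
  Y(R12) = 0.0008547+0.000j S between n4,n6
  Y(C4) = 0.000+0.05081j S between n5,n6
  V1: constraint V(n1)−V(n2) = 30
  V2: constraint V(n0)−V(n6) = 3.91
Assemble and solve the 8×8 MNA system:
  V(n1)=2.273+1.923j  V(n2)=-27.73+1.923j  V(n3)=-20.15+1.283j  V(n4)=-3.907+0.04055j  V(n5)=-3.908+0.03407j  V(n6)=-3.910+0.000j
  i(V1)=-0.7082-0.6552j  i(V2)=0.5950-0.05256j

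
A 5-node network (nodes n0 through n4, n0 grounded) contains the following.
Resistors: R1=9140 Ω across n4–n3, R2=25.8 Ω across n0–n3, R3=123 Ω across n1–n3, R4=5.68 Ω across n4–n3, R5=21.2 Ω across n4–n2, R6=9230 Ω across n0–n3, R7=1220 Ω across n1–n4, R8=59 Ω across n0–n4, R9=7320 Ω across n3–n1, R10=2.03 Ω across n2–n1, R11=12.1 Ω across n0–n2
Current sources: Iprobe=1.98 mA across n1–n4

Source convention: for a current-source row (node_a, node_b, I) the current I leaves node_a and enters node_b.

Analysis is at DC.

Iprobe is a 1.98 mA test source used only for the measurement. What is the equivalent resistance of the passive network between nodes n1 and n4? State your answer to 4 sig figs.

R_eq = 13.42 Ω

Apply KCL at each of the 4 non-ground nodes and solve the resulting linear system.
Node n1: branches {R3, R7, R9, R10, Iprobe} → V_1 = -0.01186
Node n2: branches {R5, R10, R11} → V_2 = -0.008271
Node n3: branches {R1, R2, R3, R4, R6, R9} → V_3 = 0.01117
Node n4: branches {R1, R4, R5, R7, R8, Iprobe} → V_4 = 0.01472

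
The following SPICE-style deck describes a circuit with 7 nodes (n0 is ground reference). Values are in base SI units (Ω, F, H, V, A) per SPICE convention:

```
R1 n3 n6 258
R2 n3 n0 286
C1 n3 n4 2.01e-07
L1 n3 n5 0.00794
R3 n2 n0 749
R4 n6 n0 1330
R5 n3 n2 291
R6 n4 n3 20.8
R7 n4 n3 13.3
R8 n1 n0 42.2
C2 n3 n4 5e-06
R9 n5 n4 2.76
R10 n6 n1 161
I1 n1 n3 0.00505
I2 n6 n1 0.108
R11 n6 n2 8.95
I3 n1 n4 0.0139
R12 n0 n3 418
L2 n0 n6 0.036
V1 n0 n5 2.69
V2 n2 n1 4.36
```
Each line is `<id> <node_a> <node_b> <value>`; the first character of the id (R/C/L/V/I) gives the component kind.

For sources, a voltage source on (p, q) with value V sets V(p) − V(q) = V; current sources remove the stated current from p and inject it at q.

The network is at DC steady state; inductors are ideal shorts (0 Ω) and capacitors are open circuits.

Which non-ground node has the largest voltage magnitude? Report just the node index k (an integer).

MNA unknowns: 6 node voltages V₁..V_6 plus 4 source currents (L1, L2, V1, V2)
R1: Y=0.003876 on G[3,6]
R2: Y=0.003497 on G[3,0]
C1: Y=0.000 on G[3,4]
L1: row V3−V5=0, i_L1 at 3,5
R3: Y=0.001335 on G[2,0]
R4: Y=0.0007519 on G[6,0]
R5: Y=0.003436 on G[3,2]
R6: Y=0.04808 on G[4,3]
R7: Y=0.07519 on G[4,3]
R8: Y=0.02370 on G[1,0]
C2: Y=0.000 on G[3,4]
R9: Y=0.3623 on G[5,4]
R10: Y=0.006211 on G[6,1]
I1: z[1]−=0.00505, z[3]+=0.00505
I2: z[6]−=0.108, z[1]+=0.108
R11: Y=0.1117 on G[6,2]
I3: z[1]−=0.0139, z[4]+=0.0139
R12: Y=0.002392 on G[0,3]
L2: row V0−V6=0, i_L2 at 0,6
V1: row V0−V5=2.69, i_V1 at 0,5
V2: row V2−V1=4.36, i_V2 at 2,1
solve → V1=-2.924, V2=1.436, V3=-2.690, V4=-2.661, V5=-2.690, V6=0.000
aux → i_L1=0.04902, i_L2=-0.02383, i_V1=-0.05940, i_V2=-0.1765

1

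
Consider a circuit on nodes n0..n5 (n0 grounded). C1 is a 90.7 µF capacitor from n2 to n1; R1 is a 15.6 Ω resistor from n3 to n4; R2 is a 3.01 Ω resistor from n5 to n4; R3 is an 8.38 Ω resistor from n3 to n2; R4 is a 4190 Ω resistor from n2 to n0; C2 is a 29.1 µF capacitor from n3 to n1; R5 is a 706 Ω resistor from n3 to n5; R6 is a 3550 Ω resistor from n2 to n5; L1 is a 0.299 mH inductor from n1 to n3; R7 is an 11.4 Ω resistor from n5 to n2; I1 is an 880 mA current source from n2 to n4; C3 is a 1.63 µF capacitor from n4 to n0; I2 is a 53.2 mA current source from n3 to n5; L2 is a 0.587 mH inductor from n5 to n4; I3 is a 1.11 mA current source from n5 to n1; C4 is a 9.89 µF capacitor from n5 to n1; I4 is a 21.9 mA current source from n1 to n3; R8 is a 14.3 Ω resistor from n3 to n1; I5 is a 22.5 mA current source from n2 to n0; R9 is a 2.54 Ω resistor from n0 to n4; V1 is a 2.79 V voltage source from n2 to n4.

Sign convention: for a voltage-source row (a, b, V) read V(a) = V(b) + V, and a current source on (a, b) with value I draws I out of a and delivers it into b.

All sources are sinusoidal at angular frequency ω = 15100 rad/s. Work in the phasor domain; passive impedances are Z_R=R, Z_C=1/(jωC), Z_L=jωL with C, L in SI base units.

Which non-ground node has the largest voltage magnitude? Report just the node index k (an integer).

2

Element admittances at ω=15100 rad/s:
  Y(C1) = 0.000+1.370j S between n2,n1
  Y(R1) = 0.06410+0.000j S between n3,n4
  Y(R2) = 0.3322+0.000j S between n5,n4
  Y(R3) = 0.1193+0.000j S between n3,n2
  Y(R4) = 0.0002387+0.000j S between n2,n0
  Y(C2) = 0.000+0.4394j S between n3,n1
  Y(R5) = 0.001416+0.000j S between n3,n5
  Y(R6) = 0.0002817+0.000j S between n2,n5
  Y(L1) = 0.000-0.2215j S between n1,n3
  Y(R7) = 0.08772+0.000j S between n5,n2
  I1: injects 0.88 A into n4 (from n2)
  Y(C3) = 0.000+0.02461j S between n4,n0
  I2: injects 0.0532 A into n5 (from n3)
  Y(L2) = 0.000-0.1128j S between n5,n4
  I3: injects 0.00111 A into n1 (from n5)
  Y(C4) = 0.000+0.1493j S between n5,n1
  I4: injects 0.0219 A into n3 (from n1)
  Y(R8) = 0.06993+0.000j S between n3,n1
  I5: injects 0.0225 A into n0 (from n2)
  Y(R9) = 0.3937+0.000j S between n0,n4
  V1: constraint V(n2)−V(n4) = 2.79
Assemble and solve the 6×6 MNA system:
  V(n1)=2.479+0.1569j  V(n2)=2.731+0.003660j  V(n3)=2.049+0.4181j  V(n4)=-0.05858+0.003660j  V(n5)=0.6726+0.8406j
  i(V1)=-1.376-0.2221j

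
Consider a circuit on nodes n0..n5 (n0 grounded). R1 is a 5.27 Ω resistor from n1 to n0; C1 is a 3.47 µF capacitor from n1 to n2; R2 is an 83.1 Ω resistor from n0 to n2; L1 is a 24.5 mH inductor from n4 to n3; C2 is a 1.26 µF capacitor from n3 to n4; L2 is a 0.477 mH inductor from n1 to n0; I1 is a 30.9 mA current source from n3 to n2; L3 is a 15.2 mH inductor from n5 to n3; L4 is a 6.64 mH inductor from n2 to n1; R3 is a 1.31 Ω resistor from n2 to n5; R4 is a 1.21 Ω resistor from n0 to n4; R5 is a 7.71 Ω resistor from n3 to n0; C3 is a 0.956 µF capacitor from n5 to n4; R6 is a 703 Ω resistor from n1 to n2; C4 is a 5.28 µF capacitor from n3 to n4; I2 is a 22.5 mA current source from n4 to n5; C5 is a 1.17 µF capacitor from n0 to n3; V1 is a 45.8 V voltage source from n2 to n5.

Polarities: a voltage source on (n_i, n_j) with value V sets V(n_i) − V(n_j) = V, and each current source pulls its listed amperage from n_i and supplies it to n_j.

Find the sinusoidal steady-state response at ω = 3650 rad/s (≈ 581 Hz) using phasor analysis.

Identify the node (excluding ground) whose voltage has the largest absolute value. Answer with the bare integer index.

MNA unknowns: 5 node voltages V₁..V_5 plus 1 source current (V1)
R1: Y=0.1898+0.000j on G[1,0]
C1: Y=0.000+0.01267j on G[1,2]
R2: Y=0.01203+0.000j on G[0,2]
L1: Y=0.000-0.01118j on G[4,3]
C2: Y=0.000+0.004599j on G[3,4]
L2: Y=0.000-0.5744j on G[1,0]
I1: z[3]−=0.0309, z[2]+=0.0309
L3: Y=0.000-0.01802j on G[5,3]
L4: Y=0.000-0.04126j on G[2,1]
R3: Y=0.7634+0.000j on G[2,5]
R4: Y=0.8264+0.000j on G[0,4]
R5: Y=0.1297+0.000j on G[3,0]
C3: Y=0.000+0.003489j on G[5,4]
R6: Y=0.001422+0.000j on G[1,2]
C4: Y=0.000+0.01927j on G[3,4]
I2: z[4]−=0.0225, z[5]+=0.0225
C5: Y=0.000+0.004270j on G[0,3]
V1: row V2−V5=45.8, i_V1 at 2,5
solve → V1=0.6394-0.2538j, V2=15.09-1.828j, V3=-0.5139+4.255j, V4=-0.08750-0.1358j, V5=-30.71-1.828j
aux → i_V1=-35.09+0.4374j

5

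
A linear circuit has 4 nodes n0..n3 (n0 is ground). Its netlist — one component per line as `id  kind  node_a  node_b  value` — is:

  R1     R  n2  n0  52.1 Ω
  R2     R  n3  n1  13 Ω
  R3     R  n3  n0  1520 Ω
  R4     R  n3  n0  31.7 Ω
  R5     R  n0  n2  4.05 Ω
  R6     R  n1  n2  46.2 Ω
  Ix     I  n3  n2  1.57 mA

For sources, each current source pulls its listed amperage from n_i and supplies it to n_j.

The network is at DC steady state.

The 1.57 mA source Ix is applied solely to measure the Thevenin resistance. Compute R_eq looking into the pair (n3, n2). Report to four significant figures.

R_eq = 21.92 Ω

Apply KCL at each of the 3 non-ground nodes and solve the resulting linear system.
Node n1: branches {R2, R6} → V_1 = -0.02314
Node n2: branches {R1, R5, R6, Ix} → V_2 = 0.003715
Node n3: branches {R2, R3, R4, Ix} → V_3 = -0.03070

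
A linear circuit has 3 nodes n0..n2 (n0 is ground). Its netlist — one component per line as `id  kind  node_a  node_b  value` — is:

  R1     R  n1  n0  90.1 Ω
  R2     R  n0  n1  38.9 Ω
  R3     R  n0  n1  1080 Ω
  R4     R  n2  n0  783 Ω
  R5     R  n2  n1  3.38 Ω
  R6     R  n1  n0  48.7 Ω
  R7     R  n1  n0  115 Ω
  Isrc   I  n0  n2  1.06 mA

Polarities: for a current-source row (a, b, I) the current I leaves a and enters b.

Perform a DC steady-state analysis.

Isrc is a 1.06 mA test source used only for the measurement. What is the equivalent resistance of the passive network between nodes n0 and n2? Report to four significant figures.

R_eq = 17.90 Ω

Element admittances at DC:
  Y(R1) = 0.01110 S between n1,n0
  Y(R2) = 0.02571 S between n0,n1
  Y(R3) = 0.0009259 S between n0,n1
  Y(R4) = 0.001277 S between n2,n0
  Y(R5) = 0.2959 S between n2,n1
  Y(R6) = 0.02053 S between n1,n0
  Y(R7) = 0.008696 S between n1,n0
  Isrc: injects 0.00106 A into n2 (from n0)
Assemble and solve the 2×2 MNA system:
  V(n1)=0.01547  V(n2)=0.01897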